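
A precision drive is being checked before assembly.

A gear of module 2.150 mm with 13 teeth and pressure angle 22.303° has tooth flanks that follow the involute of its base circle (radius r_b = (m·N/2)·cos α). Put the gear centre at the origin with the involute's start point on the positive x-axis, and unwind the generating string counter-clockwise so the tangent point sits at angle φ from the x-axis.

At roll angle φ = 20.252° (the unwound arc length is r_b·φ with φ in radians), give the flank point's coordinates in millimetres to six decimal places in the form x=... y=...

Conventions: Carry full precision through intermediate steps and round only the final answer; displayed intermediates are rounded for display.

topology: single-mesh involute geometry — m = 2.150, N = 13
pitch radius r_p = m·N/2 = 2.150·13/2 = 13.975000
base radius r_b = r_p·cos α = 13.975000·cos 22.303° = 12.929528
roll angle φ = 20.252° = 0.35346408 rad
x = r_b·(cos φ + φ·sin φ) = 13.712163
y = r_b·(sin φ − φ·cos φ) = 0.187958

x=13.712163 y=0.187958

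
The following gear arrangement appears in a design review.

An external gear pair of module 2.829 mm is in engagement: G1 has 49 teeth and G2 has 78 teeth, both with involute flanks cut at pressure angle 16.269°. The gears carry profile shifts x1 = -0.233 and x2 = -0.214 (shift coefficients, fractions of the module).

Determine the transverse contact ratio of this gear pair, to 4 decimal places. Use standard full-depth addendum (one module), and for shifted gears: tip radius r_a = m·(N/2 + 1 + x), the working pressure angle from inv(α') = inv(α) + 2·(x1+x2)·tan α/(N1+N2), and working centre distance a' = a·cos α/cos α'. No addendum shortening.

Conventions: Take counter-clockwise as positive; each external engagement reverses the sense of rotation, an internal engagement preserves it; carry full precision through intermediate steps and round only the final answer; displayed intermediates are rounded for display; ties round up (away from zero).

recognized (one external pair, fixed centres): single-mesh tooth geometry, m = 2.829, N1 = 49, N2 = 78
base radii: r_b1 = 66.535100, r_b2 = 105.913017
tip radii: r_a1 = 71.480343, r_a2 = 112.554594
inv(α') = inv(16.269°) + 2·(-0.233-0.214)·tan α/(49+78) = 0.00583130  ⇒  α' = 14.74118°
a' = a·cos α / cos α' = 179.6415·cos 16.269°/cos 14.74118° = 178.317414
action lengths: √(r_a1²−r_b1²) = 26.125082, √(r_a2²−r_b2²) = 38.091594
base pitch p_b = π·m·cos α = 8.531681
CR = (26.125082 + 38.091594 − 178.317414·sin 14.74118°)/8.531681 = 2.208622
contact ratio ≈ 2.2086

2.2086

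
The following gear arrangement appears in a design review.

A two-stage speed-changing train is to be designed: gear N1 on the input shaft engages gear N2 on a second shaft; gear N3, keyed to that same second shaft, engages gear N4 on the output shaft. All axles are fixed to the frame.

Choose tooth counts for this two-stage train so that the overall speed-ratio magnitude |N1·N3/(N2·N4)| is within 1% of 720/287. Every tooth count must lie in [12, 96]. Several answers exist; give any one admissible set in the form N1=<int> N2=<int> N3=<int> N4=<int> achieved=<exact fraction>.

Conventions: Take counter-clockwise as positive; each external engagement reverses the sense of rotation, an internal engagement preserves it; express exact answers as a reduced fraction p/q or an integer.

class = fixed-axis compound train [2-stage, 720/287 wanted]
target = 720/287 in lowest terms: an exact hit needs N1·N3 = k·720 and N2·N4 = k·287 for one integer k, every count in [12, 96]; additionally prefer no 1:1 stage (N1 ≠ N2, N3 ≠ N4)
k = 1: no 1:1-free in-range split of k·720 and k·287 into factor pairs; take k = 2
k = 2: N1·N3 = 1440 = 15·96, N2·N4 = 574 = 14·41
achieved = 15·96/(14·41) = 720/287; |achieved − target| = 0 ≤ 36/1435 ✓

N1=15 N2=14 N3=96 N4=41 achieved=720/287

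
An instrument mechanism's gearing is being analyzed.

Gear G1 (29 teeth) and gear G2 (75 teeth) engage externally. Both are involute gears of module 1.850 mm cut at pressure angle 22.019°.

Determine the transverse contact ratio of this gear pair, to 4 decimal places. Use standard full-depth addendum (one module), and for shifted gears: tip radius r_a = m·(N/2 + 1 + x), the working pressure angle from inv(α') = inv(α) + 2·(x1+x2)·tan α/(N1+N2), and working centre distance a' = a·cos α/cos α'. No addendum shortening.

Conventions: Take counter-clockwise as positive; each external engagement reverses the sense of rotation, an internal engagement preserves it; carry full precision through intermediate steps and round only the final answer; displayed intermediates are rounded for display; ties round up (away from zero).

topology: single-mesh involute geometry — m = 1.850, 29T/75T pair
base radii: r_b1 = 24.868373, r_b2 = 64.314758
tip radii: r_a1 = 28.675000, r_a2 = 71.225000
no profile shift: α' = α, a' = a
action lengths: √(r_a1²−r_b1²) = 14.276542, √(r_a2²−r_b2²) = 30.604125
base pitch p_b = π·m·cos α = 5.388021
CR = (14.276542 + 30.604125 − 96.200000·sin 22.01900°)/5.388021 = 1.635839
contact ratio ≈ 1.6358

1.6358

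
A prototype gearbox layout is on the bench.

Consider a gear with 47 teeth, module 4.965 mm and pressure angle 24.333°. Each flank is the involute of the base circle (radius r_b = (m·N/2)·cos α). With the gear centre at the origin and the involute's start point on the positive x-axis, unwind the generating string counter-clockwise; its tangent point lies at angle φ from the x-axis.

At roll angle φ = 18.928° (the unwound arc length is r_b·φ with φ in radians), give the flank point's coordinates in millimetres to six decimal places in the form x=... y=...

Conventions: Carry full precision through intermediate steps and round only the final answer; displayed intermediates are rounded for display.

single-mesh involute tooth geometry (47T wheel at module 4.965)
pitch radius r_p = m·N/2 = 4.965·47/2 = 116.677500
base radius r_b = r_p·cos α = 116.677500·cos 24.333° = 106.312584
roll angle φ = 18.928° = 0.33035592 rad
x = r_b·(cos φ + φ·sin φ) = 111.956476
y = r_b·(sin φ − φ·cos φ) = 1.263754

x=111.956476 y=1.263754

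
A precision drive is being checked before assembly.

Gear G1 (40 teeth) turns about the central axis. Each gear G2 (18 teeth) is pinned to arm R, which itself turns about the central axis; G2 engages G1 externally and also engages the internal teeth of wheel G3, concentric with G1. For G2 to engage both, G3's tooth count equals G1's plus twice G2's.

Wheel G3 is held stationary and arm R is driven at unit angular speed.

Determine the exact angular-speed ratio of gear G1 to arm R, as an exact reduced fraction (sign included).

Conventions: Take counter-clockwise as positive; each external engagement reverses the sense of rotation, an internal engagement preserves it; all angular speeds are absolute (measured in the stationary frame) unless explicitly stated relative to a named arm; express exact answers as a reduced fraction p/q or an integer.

recognized (axles ride arm R): planetary set, 40/18/76 teeth
ring teeth: 40 + 2·18 = 76
40(ω_sun−ω_arm) = −76(ω_ring−ω_arm),  ω_ring = 0, ω_arm = 1
ω_sun = 1 − (76/40)(0−1) = 29/10
ω_out/ω_in = 29/10

29/10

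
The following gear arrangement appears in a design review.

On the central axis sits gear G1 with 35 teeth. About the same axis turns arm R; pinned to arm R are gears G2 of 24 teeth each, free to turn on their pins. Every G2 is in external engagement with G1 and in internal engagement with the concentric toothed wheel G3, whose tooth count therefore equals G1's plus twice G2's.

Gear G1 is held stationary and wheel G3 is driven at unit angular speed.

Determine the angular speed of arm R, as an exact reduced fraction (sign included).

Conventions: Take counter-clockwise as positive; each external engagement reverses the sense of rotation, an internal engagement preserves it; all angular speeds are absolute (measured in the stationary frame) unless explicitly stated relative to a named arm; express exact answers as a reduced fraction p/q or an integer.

83/118

topology: planetary set — G1 35T / G2 24T / G3 83T, arm = carrier (Willis)
ring teeth: 35 + 2·24 = 83
35(ω_sun−ω_arm) = −83(ω_ring−ω_arm),  ω_sun = 0, ω_ring = 1
35(0−ω_arm) = −83(1−ω_arm)  ⇒  118·ω_arm = 83  ⇒  ω_arm = 83/118
exact speed ratio = 83/118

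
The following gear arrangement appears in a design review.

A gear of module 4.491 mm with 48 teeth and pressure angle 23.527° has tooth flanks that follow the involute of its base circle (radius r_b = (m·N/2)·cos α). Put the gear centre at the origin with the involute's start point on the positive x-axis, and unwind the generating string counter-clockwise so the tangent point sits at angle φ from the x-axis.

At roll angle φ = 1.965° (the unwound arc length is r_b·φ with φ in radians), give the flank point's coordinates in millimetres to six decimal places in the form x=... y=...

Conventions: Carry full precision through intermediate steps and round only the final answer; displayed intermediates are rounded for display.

x=98.882240 y=0.001329

topology: single-mesh involute geometry — m = 4.491, N = 48
pitch radius r_p = m·N/2 = 4.491·48/2 = 107.784000
base radius r_b = r_p·cos α = 107.784000·cos 23.527° = 98.824139
roll angle φ = 1.965° = 0.03429572 rad
x = r_b·(cos φ + φ·sin φ) = 98.882240
y = r_b·(sin φ − φ·cos φ) = 0.001329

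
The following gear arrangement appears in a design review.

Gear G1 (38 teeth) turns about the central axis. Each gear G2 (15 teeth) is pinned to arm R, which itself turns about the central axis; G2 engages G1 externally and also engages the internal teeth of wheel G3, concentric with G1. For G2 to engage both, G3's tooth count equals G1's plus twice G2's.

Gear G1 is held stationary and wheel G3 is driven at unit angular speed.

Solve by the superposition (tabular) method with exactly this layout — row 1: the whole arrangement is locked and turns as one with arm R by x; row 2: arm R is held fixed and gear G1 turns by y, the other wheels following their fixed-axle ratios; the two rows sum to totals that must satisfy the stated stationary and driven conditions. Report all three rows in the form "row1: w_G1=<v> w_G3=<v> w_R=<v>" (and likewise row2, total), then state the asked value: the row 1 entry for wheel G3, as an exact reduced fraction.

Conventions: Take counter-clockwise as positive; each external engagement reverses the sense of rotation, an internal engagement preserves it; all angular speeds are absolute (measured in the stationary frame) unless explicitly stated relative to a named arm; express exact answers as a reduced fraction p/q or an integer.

recognized (axles ride arm R): planetary set, 38/15/68 teeth
row 1: whole set turns with the arm by x
row 2 (arm held, sun turns y): ω_ring = −(38/68)·y, ω_arm = 0
boundary: total ω_sun = x + y = 0 and total ω_ring = x − (38/68)·y = 1  ⇒  y = -34/53, x = 34/53
row 2 ring = −(38/68)·(-34/53) = 19/53
totals (row 1 + row 2): sun 34/53 + (-34/53) = 0, ring 34/53 + 19/53 = 1, arm 34/53 + 0 = 34/53
asked cell (row1, ring) = 34/53

row1: w_G1=34/53 w_G3=34/53 w_R=34/53
row2: w_G1=-34/53 w_G3=19/53 w_R=0
total: w_G1=0 w_G3=1 w_R=34/53
asked value: 34/53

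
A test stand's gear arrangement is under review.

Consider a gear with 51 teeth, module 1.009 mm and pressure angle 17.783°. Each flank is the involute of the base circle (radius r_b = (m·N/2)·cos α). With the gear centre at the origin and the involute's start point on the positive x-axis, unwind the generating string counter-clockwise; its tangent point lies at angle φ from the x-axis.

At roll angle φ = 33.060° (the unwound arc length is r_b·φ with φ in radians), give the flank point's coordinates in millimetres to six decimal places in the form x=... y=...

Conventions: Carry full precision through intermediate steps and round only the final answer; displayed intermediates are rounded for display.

x=28.245391 y=1.517258

topology: single-mesh involute geometry — m = 1.009, N = 51
pitch radius r_p = m·N/2 = 1.009·51/2 = 25.729500
base radius r_b = r_p·cos α = 25.729500·cos 17.783° = 24.500146
roll angle φ = 33.060° = 0.57700585 rad
x = r_b·(cos φ + φ·sin φ) = 28.245391
y = r_b·(sin φ − φ·cos φ) = 1.517258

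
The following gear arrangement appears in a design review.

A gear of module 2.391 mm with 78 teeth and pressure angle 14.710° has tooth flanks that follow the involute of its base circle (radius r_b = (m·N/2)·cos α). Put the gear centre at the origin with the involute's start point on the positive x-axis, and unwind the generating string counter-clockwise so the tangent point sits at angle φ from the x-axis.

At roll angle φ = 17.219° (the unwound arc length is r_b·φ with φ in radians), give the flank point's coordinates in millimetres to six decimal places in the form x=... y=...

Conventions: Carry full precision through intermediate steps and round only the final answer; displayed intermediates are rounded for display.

x=94.174088 y=0.808683

single-mesh involute tooth geometry (78T wheel at module 2.391)
pitch radius r_p = m·N/2 = 2.391·78/2 = 93.249000
base radius r_b = r_p·cos α = 93.249000·cos 14.710° = 90.192619
roll angle φ = 17.219° = 0.30052824 rad
x = r_b·(cos φ + φ·sin φ) = 94.174088
y = r_b·(sin φ − φ·cos φ) = 0.808683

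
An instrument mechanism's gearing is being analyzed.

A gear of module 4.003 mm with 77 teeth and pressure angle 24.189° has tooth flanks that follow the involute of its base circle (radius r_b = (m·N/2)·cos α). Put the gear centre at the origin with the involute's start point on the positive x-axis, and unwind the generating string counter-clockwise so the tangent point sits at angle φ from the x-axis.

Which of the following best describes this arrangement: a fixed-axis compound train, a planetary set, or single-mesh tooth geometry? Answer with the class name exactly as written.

class = single-mesh tooth geometry [base-circle involute, m = 4.003, 77T]
classification: single-mesh tooth geometry

single-mesh tooth geometry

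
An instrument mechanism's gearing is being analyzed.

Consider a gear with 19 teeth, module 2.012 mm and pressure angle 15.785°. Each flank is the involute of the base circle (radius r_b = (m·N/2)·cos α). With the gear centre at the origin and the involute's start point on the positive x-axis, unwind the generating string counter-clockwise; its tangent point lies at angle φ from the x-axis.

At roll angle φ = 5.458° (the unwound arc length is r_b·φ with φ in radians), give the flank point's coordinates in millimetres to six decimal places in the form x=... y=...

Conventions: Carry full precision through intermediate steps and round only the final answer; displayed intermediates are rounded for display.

x=18.476462 y=0.005295

class = single-mesh tooth geometry [base-circle involute, m = 2.012, 19T]
pitch radius r_p = m·N/2 = 2.012·19/2 = 19.114000
base radius r_b = r_p·cos α = 19.114000·cos 15.785° = 18.393197
roll angle φ = 5.458° = 0.09526007 rad
x = r_b·(cos φ + φ·sin φ) = 18.476462
y = r_b·(sin φ − φ·cos φ) = 0.005295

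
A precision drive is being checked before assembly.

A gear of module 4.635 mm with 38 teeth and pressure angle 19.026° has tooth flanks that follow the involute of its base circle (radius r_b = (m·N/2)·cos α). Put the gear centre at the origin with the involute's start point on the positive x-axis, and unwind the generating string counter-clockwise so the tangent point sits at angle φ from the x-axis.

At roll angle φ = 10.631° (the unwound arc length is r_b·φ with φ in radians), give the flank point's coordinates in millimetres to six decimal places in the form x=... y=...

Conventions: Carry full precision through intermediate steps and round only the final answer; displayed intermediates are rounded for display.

x=84.674870 y=0.176662

topology: single-mesh involute geometry — m = 4.635, N = 38
pitch radius r_p = m·N/2 = 4.635·38/2 = 88.065000
base radius r_b = r_p·cos α = 88.065000·cos 19.026° = 83.254074
roll angle φ = 10.631° = 0.18554595 rad
x = r_b·(cos φ + φ·sin φ) = 84.674870
y = r_b·(sin φ − φ·cos φ) = 0.176662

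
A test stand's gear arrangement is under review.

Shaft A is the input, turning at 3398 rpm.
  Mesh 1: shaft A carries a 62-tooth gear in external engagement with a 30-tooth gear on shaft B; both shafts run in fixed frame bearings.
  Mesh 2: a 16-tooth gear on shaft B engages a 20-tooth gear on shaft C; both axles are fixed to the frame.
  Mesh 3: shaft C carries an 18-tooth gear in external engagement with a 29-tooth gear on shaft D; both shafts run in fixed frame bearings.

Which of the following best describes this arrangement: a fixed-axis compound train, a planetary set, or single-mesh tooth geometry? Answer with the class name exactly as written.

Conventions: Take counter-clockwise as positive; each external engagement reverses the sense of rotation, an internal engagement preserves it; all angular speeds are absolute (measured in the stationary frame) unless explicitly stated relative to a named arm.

fixed-axis compound train

recognized (4 fixed axles, 3 meshes): fixed-axis compound train
classification: fixed-axis compound train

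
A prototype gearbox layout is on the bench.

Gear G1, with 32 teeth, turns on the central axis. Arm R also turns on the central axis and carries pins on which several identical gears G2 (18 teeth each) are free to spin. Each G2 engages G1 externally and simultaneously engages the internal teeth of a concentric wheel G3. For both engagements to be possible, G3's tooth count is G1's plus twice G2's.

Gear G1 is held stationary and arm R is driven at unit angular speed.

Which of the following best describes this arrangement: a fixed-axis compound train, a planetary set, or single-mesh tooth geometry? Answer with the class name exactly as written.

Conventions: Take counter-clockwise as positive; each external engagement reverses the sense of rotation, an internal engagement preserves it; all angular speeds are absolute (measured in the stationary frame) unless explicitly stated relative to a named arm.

planetary set (32T centre, 18T on arm, 68T internal) — Willis relation
classification: planetary set

planetary set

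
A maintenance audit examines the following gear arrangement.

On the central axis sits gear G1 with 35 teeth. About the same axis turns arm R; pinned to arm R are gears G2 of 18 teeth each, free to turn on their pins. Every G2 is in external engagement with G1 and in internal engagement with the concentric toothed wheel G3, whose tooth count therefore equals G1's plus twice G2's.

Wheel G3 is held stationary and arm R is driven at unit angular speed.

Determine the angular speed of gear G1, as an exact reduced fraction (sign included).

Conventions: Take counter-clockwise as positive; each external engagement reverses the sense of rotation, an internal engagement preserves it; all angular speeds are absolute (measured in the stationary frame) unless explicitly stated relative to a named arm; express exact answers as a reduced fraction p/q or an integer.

106/35

class = planetary set [G3 = 35+2·18 = 71; Willis about the carrier]
ring teeth: 35 + 2·18 = 71
35(ω_sun−ω_arm) = −71(ω_ring−ω_arm),  ω_ring = 0, ω_arm = 1
ω_sun = 1 − (71/35)(0−1) = 106/35
exact speed ratio = 106/35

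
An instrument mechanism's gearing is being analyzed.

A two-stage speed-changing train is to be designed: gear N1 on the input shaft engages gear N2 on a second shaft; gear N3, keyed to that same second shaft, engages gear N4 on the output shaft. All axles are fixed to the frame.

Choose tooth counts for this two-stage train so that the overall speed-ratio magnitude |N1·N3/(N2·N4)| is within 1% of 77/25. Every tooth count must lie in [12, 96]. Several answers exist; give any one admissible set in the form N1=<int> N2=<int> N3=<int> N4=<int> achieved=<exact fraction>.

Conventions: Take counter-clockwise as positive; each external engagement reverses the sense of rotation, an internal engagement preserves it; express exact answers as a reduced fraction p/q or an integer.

N1=21 N2=15 N3=33 N4=15 achieved=77/25

topology: fixed-axis compound train — 2 stages, target 77/25
target = 77/25 in lowest terms: an exact hit needs N1·N3 = k·77 and N2·N4 = k·25 for one integer k, every count in [12, 96]; additionally prefer no 1:1 stage (N1 ≠ N2, N3 ≠ N4)
k = 1…8: no 1:1-free in-range split of k·77 and k·25 into factor pairs; take k = 9
k = 9: N1·N3 = 693 = 21·33, N2·N4 = 225 = 15·15
achieved = 21·33/(15·15) = 77/25; |achieved − target| = 0 ≤ 77/2500 ✓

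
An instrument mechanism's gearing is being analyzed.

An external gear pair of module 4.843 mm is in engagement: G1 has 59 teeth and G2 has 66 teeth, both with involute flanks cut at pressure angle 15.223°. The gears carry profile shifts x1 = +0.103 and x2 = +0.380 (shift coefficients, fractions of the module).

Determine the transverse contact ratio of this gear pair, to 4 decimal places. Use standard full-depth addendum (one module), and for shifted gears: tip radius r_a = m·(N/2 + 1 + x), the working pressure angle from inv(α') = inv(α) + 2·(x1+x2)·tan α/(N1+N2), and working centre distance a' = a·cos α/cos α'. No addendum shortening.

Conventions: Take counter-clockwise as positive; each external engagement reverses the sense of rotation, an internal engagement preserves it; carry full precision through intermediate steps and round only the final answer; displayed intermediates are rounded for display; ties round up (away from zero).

2.0172

topology: single-mesh involute geometry — m = 4.843, 59T/66T pair
base radii: r_b1 = 137.855411, r_b2 = 154.211138
tip radii: r_a1 = 148.210329, r_a2 = 166.502340
inv(α') = inv(15.223°) + 2·(+0.103+0.380)·tan α/(59+66) = 0.00853660  ⇒  α' = 16.69504°
a' = a·cos α / cos α' = 302.6875·cos 15.223°/cos 16.69504° = 304.919717
action lengths: √(r_a1²−r_b1²) = 54.425980, √(r_a2²−r_b2²) = 62.784984
base pitch p_b = π·m·cos α = 14.680866
CR = (54.425980 + 62.784984 − 304.919717·sin 16.69504°)/14.680866 = 2.017208
contact ratio ≈ 2.0172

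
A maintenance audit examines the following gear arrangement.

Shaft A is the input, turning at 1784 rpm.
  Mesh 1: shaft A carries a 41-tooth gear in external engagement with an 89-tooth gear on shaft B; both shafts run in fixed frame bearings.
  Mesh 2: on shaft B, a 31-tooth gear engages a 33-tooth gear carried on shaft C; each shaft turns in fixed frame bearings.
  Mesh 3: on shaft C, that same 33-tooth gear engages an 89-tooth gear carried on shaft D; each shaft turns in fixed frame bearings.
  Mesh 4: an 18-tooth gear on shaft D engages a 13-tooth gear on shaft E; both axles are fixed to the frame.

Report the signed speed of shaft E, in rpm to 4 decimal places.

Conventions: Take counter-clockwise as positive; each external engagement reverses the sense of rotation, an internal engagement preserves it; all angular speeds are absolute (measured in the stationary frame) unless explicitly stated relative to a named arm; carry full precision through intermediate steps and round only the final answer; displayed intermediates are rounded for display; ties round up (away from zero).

+396.3597 rpm

topology: fixed-axis compound train — 4 meshes, A→E
mesh 1 [41T→89T]: ω = 1784.0000×41/89 = 821.8427 rpm, sense flips to −
mesh 2 [31T→33T]: ω = 821.8427×31/33 = 772.0340 rpm, sense flips to +
mesh 3 [33T→89T]: ω = 772.0340×33/89 = 286.2598 rpm, sense flips to −
mesh 4 [18T→13T]: ω = 286.2598×18/13 = 396.3597 rpm, sense flips to +
signed output speed = +396.3597 rpm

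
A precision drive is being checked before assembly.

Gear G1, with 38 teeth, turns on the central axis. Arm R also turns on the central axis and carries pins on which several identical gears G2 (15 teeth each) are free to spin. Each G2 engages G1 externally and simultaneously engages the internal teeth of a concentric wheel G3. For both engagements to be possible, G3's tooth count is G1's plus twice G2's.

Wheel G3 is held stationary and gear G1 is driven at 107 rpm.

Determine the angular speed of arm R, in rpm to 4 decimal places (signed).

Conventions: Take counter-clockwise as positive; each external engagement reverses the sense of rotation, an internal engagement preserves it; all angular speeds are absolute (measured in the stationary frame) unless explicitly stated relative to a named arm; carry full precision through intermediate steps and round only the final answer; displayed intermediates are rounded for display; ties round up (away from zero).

class = planetary set [G3 = 38+2·15 = 68; Willis about the carrier]
normalise by the input: solve with ω_sun = 1, then scale by 107 rpm
ring teeth: 38 + 2·15 = 68
38(ω_sun−ω_arm) = −68(ω_ring−ω_arm),  ω_ring = 0, ω_sun = 1
38(1−ω_arm) = −68(0−ω_arm)  ⇒  106·ω_arm = 38  ⇒  ω_arm = 19/53
scale: ω_arm = 19/53 × 107 rpm = +38.3585 rpm

+38.3585 rpm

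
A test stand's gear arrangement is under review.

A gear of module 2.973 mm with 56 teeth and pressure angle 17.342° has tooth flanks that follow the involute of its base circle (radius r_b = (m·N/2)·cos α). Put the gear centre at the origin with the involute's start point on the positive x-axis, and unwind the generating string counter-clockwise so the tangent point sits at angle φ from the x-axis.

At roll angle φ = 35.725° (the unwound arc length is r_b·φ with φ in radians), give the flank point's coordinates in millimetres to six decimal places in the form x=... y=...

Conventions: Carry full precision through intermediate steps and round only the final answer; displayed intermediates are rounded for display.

x=93.436840 y=6.174426

topology: single-mesh involute geometry — m = 2.973, N = 56
pitch radius r_p = m·N/2 = 2.973·56/2 = 83.244000
base radius r_b = r_p·cos α = 83.244000·cos 17.342° = 79.459941
roll angle φ = 35.725° = 0.62351888 rad
x = r_b·(cos φ + φ·sin φ) = 93.436840
y = r_b·(sin φ − φ·cos φ) = 6.174426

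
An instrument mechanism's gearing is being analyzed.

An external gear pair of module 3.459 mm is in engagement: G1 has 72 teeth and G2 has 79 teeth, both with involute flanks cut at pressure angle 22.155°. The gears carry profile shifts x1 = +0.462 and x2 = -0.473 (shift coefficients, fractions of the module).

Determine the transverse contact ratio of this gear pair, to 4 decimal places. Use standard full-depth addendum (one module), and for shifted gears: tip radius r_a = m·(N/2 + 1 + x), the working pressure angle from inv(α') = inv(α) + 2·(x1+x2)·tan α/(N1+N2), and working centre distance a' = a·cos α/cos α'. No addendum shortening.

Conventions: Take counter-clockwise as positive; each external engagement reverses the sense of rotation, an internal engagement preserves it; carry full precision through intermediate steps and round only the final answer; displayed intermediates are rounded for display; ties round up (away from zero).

1.6767

topology: single-mesh involute geometry — m = 3.459, 72T/79T pair
base radii: r_b1 = 115.330026, r_b2 = 126.542668
tip radii: r_a1 = 129.581058, r_a2 = 138.453393
inv(α') = inv(22.155°) + 2·(+0.462-0.473)·tan α/(72+79) = 0.02043952  ⇒  α' = 22.13448°
a' = a·cos α / cos α' = 261.1545·cos 22.155°/cos 22.13448° = 261.116434
action lengths: √(r_a1²−r_b1²) = 59.078216, √(r_a2²−r_b2²) = 56.180916
base pitch p_b = π·m·cos α = 10.064443
CR = (59.078216 + 56.180916 − 261.116434·sin 22.13448°)/10.064443 = 1.676718
contact ratio ≈ 1.6767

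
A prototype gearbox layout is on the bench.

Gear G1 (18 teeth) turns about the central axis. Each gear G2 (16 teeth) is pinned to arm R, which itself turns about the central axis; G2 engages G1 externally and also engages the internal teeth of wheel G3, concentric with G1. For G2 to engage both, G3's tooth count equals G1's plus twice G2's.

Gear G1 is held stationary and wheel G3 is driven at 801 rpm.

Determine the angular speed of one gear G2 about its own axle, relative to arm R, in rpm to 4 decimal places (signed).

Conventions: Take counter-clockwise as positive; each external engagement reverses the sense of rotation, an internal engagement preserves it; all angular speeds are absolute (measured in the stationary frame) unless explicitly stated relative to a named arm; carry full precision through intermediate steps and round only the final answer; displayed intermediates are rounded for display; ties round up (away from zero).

planetary set (18T centre, 16T on arm, 50T internal) — Willis relation
normalise by the input: solve with ω_ring = 1, then scale by 801 rpm
ring teeth: 18 + 2·16 = 50
18(ω_sun−ω_arm) = −50(ω_ring−ω_arm),  ω_sun = 0, ω_ring = 1
18(0−ω_arm) = −50(1−ω_arm)  ⇒  68·ω_arm = 50  ⇒  ω_arm = 25/34
sun–planet mesh: 18·(0−25/34) = −16·(ω_p−ω_arm)  ⇒  ω_p−ω_arm = 225/272
scale: ω_p−ω_arm = 225/272 × 801 rpm = +662.5919 rpm

+662.5919 rpm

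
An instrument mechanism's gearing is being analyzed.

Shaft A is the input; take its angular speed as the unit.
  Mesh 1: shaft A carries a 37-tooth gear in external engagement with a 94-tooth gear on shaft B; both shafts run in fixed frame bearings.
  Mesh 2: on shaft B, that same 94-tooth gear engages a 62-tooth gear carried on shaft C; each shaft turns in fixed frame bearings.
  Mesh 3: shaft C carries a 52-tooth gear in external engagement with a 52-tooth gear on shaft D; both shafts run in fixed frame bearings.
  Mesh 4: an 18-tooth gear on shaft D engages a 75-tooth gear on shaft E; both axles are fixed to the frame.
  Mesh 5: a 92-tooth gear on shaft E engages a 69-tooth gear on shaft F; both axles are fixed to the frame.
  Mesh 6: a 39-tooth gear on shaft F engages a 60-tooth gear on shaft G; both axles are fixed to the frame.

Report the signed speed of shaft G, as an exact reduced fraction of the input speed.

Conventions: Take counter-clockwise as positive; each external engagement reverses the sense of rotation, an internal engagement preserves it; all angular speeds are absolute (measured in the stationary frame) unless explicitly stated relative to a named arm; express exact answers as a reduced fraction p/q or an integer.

481/3875

6-mesh fixed-axis compound train (all bearings frame-fixed)
mesh 1 [37T→94T]: |ω|/ω_in = 1×37/94 = 37/94, sense flips to −
mesh 2 [94T→62T]: |ω|/ω_in = (37/94)×94/62 = 37/62, sense flips to +
mesh 3 [52T→52T]: |ω|/ω_in = (37/62)×52/52 = 37/62, sense flips to −
mesh 4 [18T→75T]: |ω|/ω_in = (37/62)×18/75 = 111/775, sense flips to +
mesh 5 [92T→69T]: |ω|/ω_in = (111/775)×92/69 = 148/775, sense flips to −
mesh 6 [39T→60T]: |ω|/ω_in = (148/775)×39/60 = 481/3875, sense flips to +
signed output speed (× input speed) = 481/3875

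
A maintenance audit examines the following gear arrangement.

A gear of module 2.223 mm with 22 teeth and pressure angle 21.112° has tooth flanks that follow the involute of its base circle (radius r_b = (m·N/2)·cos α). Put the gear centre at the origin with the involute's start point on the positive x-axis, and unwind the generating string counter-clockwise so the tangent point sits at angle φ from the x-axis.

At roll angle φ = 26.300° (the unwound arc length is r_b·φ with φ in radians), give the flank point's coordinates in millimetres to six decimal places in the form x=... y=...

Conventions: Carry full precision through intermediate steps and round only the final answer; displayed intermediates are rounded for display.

x=25.089771 y=0.720040

topology: single-mesh involute geometry — m = 2.223, N = 22
pitch radius r_p = m·N/2 = 2.223·22/2 = 24.453000
base radius r_b = r_p·cos α = 24.453000·cos 21.112° = 22.811669
roll angle φ = 26.300° = 0.45902159 rad
x = r_b·(cos φ + φ·sin φ) = 25.089771
y = r_b·(sin φ − φ·cos φ) = 0.720040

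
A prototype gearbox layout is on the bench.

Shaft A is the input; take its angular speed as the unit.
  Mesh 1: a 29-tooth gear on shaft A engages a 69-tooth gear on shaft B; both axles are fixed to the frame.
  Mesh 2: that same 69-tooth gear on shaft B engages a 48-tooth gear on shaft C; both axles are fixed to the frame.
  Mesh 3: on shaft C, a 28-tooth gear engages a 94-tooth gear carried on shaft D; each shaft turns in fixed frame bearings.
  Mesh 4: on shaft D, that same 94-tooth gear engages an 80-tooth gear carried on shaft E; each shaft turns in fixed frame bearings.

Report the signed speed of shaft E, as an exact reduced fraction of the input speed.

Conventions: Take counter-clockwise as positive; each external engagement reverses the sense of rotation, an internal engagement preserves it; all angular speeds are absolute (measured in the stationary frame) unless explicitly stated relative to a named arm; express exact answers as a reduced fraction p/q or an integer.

4-mesh fixed-axis compound train (all bearings frame-fixed)
mesh 1 [29T→69T]: |ω|/ω_in = 1×29/69 = 29/69, sense flips to −
mesh 2 [69T→48T]: |ω|/ω_in = (29/69)×69/48 = 29/48, sense flips to +
mesh 3 [28T→94T]: |ω|/ω_in = (29/48)×28/94 = 203/1128, sense flips to −
mesh 4 [94T→80T]: |ω|/ω_in = (203/1128)×94/80 = 203/960, sense flips to +
signed output speed (× input speed) = 203/960

203/960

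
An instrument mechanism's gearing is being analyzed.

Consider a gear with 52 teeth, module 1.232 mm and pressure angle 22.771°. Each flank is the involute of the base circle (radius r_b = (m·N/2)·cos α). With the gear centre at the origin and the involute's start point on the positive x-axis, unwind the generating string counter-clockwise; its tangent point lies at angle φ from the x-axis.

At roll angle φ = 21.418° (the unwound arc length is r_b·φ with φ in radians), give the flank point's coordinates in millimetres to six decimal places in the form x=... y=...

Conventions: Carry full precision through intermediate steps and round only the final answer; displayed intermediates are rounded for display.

topology: single-mesh involute geometry — m = 1.232, N = 52
pitch radius r_p = m·N/2 = 1.232·52/2 = 32.032000
base radius r_b = r_p·cos α = 32.032000·cos 22.771° = 29.535399
roll angle φ = 21.418° = 0.37381462 rad
x = r_b·(cos φ + φ·sin φ) = 31.527466
y = r_b·(sin φ − φ·cos φ) = 0.507119

x=31.527466 y=0.507119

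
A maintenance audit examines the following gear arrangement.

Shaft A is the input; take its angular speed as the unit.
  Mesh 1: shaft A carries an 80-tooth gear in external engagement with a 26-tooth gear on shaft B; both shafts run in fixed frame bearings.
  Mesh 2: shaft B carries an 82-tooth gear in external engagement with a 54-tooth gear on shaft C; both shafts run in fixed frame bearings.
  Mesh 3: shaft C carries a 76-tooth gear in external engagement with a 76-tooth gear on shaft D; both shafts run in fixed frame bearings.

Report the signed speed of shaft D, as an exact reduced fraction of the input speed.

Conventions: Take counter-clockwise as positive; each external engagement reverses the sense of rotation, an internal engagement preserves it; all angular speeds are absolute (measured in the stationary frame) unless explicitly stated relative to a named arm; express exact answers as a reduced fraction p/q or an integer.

-1640/351

3-mesh fixed-axis compound train (all bearings frame-fixed)
mesh 1 [80T→26T]: |ω|/ω_in = 1×80/26 = 40/13, sense flips to −
mesh 2 [82T→54T]: |ω|/ω_in = (40/13)×82/54 = 1640/351, sense flips to +
mesh 3 [76T→76T]: |ω|/ω_in = (1640/351)×76/76 = 1640/351, sense flips to −
signed output speed (× input speed) = -1640/351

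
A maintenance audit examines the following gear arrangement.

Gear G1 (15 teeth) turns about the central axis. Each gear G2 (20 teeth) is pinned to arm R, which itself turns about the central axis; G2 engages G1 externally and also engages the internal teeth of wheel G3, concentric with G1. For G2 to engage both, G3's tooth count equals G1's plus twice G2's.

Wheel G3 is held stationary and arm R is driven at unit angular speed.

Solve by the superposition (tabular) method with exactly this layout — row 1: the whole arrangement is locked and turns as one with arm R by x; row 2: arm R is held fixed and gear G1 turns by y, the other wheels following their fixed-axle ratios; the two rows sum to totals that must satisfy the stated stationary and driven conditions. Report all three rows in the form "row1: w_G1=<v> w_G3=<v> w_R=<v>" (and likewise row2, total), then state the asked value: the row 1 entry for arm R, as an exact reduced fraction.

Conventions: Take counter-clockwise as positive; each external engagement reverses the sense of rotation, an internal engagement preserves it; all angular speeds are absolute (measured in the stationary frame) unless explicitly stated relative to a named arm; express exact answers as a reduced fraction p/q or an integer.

row1: w_G1=1 w_G3=1 w_R=1
row2: w_G1=11/3 w_G3=-1 w_R=0
total: w_G1=14/3 w_G3=0 w_R=1
asked value: 1

topology: planetary set — G1 15T / G2 20T / G3 55T, arm = carrier (Willis)
superposition row 1 [locked train]: every member turns x
row 2 (arm held, sun turns y): ω_ring = −(15/55)·y, ω_arm = 0
boundary: total ω_ring = x − (15/55)·y = 0 and total ω_arm = x = 1  ⇒  y = 11/3, x = 1
row 2 ring = −(15/55)·11/3 = -1
totals (row 1 + row 2): sun 1 + 11/3 = 14/3, ring 1 + (-1) = 0, arm 1 + 0 = 1
asked cell (row1, arm) = 1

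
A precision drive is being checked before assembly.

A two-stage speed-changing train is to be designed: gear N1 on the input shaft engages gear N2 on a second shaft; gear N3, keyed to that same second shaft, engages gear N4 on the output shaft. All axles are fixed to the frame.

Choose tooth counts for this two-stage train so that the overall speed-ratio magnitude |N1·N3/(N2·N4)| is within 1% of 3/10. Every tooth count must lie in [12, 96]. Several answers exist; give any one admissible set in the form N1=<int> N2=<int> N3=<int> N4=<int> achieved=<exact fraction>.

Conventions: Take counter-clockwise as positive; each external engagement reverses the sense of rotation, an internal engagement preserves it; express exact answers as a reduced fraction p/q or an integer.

class = fixed-axis compound train [2-stage, 3/10 wanted]
target = 3/10 in lowest terms: an exact hit needs N1·N3 = k·3 and N2·N4 = k·10 for one integer k, every count in [12, 96]; additionally prefer no 1:1 stage (N1 ≠ N2, N3 ≠ N4)
k = 1…47: no 1:1-free in-range split of k·3 and k·10 into factor pairs; take k = 48
k = 48: N1·N3 = 144 = 12·12, N2·N4 = 480 = 15·32
achieved = 12·12/(15·32) = 3/10; |achieved − target| = 0 ≤ 3/1000 ✓

N1=12 N2=15 N3=12 N4=32 achieved=3/10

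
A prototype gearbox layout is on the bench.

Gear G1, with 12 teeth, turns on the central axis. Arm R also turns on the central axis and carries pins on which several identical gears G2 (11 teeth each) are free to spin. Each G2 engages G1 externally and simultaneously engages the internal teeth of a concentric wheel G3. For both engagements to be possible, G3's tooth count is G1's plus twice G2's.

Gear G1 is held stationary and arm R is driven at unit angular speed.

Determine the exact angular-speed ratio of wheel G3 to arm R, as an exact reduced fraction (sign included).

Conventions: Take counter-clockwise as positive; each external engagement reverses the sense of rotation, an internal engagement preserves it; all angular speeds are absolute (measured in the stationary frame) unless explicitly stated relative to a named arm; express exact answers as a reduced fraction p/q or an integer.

planetary set (12T centre, 11T on arm, 34T internal) — Willis relation
ring teeth: 12 + 2·11 = 34
12(ω_sun−ω_arm) = −34(ω_ring−ω_arm),  ω_sun = 0, ω_arm = 1
ω_ring = 1 − (12/34)(0−1) = 23/17
ω_out/ω_in = 23/17

23/17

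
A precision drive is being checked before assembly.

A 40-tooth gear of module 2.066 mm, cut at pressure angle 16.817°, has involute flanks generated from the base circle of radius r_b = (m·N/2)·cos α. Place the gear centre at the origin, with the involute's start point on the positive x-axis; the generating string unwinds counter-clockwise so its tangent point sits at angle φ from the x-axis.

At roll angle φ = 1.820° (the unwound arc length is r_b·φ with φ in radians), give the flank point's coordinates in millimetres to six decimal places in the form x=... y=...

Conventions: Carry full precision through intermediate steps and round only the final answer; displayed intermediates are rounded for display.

x=39.572846 y=0.000423

class = single-mesh tooth geometry [base-circle involute, m = 2.066, 40T]
pitch radius r_p = m·N/2 = 2.066·40/2 = 41.320000
base radius r_b = r_p·cos α = 41.320000·cos 16.817° = 39.552896
roll angle φ = 1.820° = 0.03176499 rad
x = r_b·(cos φ + φ·sin φ) = 39.572846
y = r_b·(sin φ − φ·cos φ) = 0.000423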